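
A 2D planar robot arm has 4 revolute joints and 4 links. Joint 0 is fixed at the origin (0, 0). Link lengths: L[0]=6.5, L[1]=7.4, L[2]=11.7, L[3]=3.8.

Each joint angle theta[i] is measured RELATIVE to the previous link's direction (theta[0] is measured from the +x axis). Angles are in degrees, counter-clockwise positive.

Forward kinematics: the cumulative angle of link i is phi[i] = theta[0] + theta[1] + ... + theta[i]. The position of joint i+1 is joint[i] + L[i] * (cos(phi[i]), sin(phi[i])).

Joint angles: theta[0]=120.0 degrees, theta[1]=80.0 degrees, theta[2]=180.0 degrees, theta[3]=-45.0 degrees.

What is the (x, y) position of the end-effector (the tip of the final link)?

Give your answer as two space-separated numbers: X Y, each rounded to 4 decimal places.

joint[0] = (0.0000, 0.0000)  (base)
link 0: phi[0] = 120 = 120 deg
  cos(120 deg) = -0.5000, sin(120 deg) = 0.8660
  joint[1] = (0.0000, 0.0000) + 6.5 * (-0.5000, 0.8660) = (0.0000 + -3.2500, 0.0000 + 5.6292) = (-3.2500, 5.6292)
link 1: phi[1] = 120 + 80 = 200 deg
  cos(200 deg) = -0.9397, sin(200 deg) = -0.3420
  joint[2] = (-3.2500, 5.6292) + 7.4 * (-0.9397, -0.3420) = (-3.2500 + -6.9537, 5.6292 + -2.5309) = (-10.2037, 3.0982)
link 2: phi[2] = 120 + 80 + 180 = 380 deg
  cos(380 deg) = 0.9397, sin(380 deg) = 0.3420
  joint[3] = (-10.2037, 3.0982) + 11.7 * (0.9397, 0.3420) = (-10.2037 + 10.9944, 3.0982 + 4.0016) = (0.7907, 7.0999)
link 3: phi[3] = 120 + 80 + 180 + -45 = 335 deg
  cos(335 deg) = 0.9063, sin(335 deg) = -0.4226
  joint[4] = (0.7907, 7.0999) + 3.8 * (0.9063, -0.4226) = (0.7907 + 3.4440, 7.0999 + -1.6059) = (4.2346, 5.4939)
End effector: (4.2346, 5.4939)

Answer: 4.2346 5.4939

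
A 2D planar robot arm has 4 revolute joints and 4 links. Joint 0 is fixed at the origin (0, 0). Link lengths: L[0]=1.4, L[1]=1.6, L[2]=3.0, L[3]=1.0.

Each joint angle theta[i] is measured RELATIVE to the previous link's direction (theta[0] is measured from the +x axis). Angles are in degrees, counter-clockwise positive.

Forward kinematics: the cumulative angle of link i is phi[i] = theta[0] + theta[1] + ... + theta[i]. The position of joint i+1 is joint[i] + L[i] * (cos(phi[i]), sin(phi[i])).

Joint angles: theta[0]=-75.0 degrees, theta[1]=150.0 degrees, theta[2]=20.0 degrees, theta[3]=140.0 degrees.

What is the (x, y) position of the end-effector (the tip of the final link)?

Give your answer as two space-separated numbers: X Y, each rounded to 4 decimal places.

Answer: -0.0586 2.3626

Derivation:
joint[0] = (0.0000, 0.0000)  (base)
link 0: phi[0] = -75 = -75 deg
  cos(-75 deg) = 0.2588, sin(-75 deg) = -0.9659
  joint[1] = (0.0000, 0.0000) + 1.4 * (0.2588, -0.9659) = (0.0000 + 0.3623, 0.0000 + -1.3523) = (0.3623, -1.3523)
link 1: phi[1] = -75 + 150 = 75 deg
  cos(75 deg) = 0.2588, sin(75 deg) = 0.9659
  joint[2] = (0.3623, -1.3523) + 1.6 * (0.2588, 0.9659) = (0.3623 + 0.4141, -1.3523 + 1.5455) = (0.7765, 0.1932)
link 2: phi[2] = -75 + 150 + 20 = 95 deg
  cos(95 deg) = -0.0872, sin(95 deg) = 0.9962
  joint[3] = (0.7765, 0.1932) + 3 * (-0.0872, 0.9962) = (0.7765 + -0.2615, 0.1932 + 2.9886) = (0.5150, 3.1818)
link 3: phi[3] = -75 + 150 + 20 + 140 = 235 deg
  cos(235 deg) = -0.5736, sin(235 deg) = -0.8192
  joint[4] = (0.5150, 3.1818) + 1 * (-0.5736, -0.8192) = (0.5150 + -0.5736, 3.1818 + -0.8192) = (-0.0586, 2.3626)
End effector: (-0.0586, 2.3626)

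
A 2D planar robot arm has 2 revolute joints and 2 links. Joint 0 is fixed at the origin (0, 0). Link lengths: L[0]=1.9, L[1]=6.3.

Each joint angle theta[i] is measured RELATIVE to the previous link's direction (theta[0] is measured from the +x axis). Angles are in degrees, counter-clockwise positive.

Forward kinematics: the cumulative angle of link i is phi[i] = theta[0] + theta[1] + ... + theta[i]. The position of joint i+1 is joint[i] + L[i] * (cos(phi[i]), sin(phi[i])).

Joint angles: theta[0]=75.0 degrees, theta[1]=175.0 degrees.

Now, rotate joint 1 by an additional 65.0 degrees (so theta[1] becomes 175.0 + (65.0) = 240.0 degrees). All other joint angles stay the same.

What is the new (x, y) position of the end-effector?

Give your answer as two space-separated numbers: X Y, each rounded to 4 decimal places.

joint[0] = (0.0000, 0.0000)  (base)
link 0: phi[0] = 75 = 75 deg
  cos(75 deg) = 0.2588, sin(75 deg) = 0.9659
  joint[1] = (0.0000, 0.0000) + 1.9 * (0.2588, 0.9659) = (0.0000 + 0.4918, 0.0000 + 1.8353) = (0.4918, 1.8353)
link 1: phi[1] = 75 + 240 = 315 deg
  cos(315 deg) = 0.7071, sin(315 deg) = -0.7071
  joint[2] = (0.4918, 1.8353) + 6.3 * (0.7071, -0.7071) = (0.4918 + 4.4548, 1.8353 + -4.4548) = (4.9465, -2.6195)
End effector: (4.9465, -2.6195)

Answer: 4.9465 -2.6195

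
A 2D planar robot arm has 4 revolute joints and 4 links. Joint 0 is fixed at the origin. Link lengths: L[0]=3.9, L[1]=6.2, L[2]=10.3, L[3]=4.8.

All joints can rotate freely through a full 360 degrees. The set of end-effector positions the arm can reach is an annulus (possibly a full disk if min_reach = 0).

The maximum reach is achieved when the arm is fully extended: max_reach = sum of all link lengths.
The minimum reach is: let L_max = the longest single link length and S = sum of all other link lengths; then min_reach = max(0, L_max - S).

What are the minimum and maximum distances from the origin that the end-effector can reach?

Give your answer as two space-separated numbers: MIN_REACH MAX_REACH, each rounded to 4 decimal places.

Link lengths: [3.9, 6.2, 10.3, 4.8]
max_reach = 3.9 + 6.2 + 10.3 + 4.8 = 25.2
L_max = max([3.9, 6.2, 10.3, 4.8]) = 10.3
S (sum of others) = 25.2 - 10.3 = 14.9
min_reach = max(0, 10.3 - 14.9) = max(0, -4.6) = 0

Answer: 0.0000 25.2000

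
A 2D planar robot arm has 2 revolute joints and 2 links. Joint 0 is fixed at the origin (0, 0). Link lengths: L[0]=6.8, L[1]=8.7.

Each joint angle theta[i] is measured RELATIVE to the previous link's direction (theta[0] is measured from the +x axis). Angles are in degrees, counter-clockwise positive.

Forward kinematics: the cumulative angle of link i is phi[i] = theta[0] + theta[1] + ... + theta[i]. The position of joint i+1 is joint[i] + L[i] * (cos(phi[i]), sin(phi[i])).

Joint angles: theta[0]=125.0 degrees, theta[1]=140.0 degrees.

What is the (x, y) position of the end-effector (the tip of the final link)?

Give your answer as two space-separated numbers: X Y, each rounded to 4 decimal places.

Answer: -4.6586 -3.0967

Derivation:
joint[0] = (0.0000, 0.0000)  (base)
link 0: phi[0] = 125 = 125 deg
  cos(125 deg) = -0.5736, sin(125 deg) = 0.8192
  joint[1] = (0.0000, 0.0000) + 6.8 * (-0.5736, 0.8192) = (0.0000 + -3.9003, 0.0000 + 5.5702) = (-3.9003, 5.5702)
link 1: phi[1] = 125 + 140 = 265 deg
  cos(265 deg) = -0.0872, sin(265 deg) = -0.9962
  joint[2] = (-3.9003, 5.5702) + 8.7 * (-0.0872, -0.9962) = (-3.9003 + -0.7583, 5.5702 + -8.6669) = (-4.6586, -3.0967)
End effector: (-4.6586, -3.0967)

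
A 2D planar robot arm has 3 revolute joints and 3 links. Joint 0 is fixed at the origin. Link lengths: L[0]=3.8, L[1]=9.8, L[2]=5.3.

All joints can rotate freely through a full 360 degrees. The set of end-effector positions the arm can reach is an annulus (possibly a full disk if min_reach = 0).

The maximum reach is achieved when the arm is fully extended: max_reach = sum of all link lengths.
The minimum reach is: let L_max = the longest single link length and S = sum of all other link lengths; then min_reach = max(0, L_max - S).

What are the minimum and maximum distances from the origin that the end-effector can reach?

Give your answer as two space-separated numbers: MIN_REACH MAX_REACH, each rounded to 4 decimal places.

Answer: 0.7000 18.9000

Derivation:
Link lengths: [3.8, 9.8, 5.3]
max_reach = 3.8 + 9.8 + 5.3 = 18.9
L_max = max([3.8, 9.8, 5.3]) = 9.8
S (sum of others) = 18.9 - 9.8 = 9.1
min_reach = max(0, 9.8 - 9.1) = max(0, 0.7) = 0.7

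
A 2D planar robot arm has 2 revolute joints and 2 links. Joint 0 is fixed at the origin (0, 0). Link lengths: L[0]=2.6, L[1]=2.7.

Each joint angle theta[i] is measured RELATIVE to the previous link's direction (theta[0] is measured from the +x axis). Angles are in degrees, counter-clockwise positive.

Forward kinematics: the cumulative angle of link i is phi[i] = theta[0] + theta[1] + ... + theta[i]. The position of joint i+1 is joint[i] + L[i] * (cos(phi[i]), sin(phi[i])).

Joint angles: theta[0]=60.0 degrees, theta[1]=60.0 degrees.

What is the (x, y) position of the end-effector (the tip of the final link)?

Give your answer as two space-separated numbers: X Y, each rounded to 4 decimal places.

joint[0] = (0.0000, 0.0000)  (base)
link 0: phi[0] = 60 = 60 deg
  cos(60 deg) = 0.5000, sin(60 deg) = 0.8660
  joint[1] = (0.0000, 0.0000) + 2.6 * (0.5000, 0.8660) = (0.0000 + 1.3000, 0.0000 + 2.2517) = (1.3000, 2.2517)
link 1: phi[1] = 60 + 60 = 120 deg
  cos(120 deg) = -0.5000, sin(120 deg) = 0.8660
  joint[2] = (1.3000, 2.2517) + 2.7 * (-0.5000, 0.8660) = (1.3000 + -1.3500, 2.2517 + 2.3383) = (-0.0500, 4.5899)
End effector: (-0.0500, 4.5899)

Answer: -0.0500 4.5899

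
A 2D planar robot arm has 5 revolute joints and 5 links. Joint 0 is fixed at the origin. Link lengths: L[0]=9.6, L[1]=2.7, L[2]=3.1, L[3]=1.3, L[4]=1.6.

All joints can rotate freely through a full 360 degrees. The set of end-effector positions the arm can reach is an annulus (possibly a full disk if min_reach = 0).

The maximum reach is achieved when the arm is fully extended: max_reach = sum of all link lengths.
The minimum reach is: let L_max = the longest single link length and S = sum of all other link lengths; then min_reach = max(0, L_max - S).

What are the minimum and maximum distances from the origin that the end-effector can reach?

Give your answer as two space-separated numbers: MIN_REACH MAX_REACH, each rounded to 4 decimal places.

Link lengths: [9.6, 2.7, 3.1, 1.3, 1.6]
max_reach = 9.6 + 2.7 + 3.1 + 1.3 + 1.6 = 18.3
L_max = max([9.6, 2.7, 3.1, 1.3, 1.6]) = 9.6
S (sum of others) = 18.3 - 9.6 = 8.7
min_reach = max(0, 9.6 - 8.7) = max(0, 0.9) = 0.9

Answer: 0.9000 18.3000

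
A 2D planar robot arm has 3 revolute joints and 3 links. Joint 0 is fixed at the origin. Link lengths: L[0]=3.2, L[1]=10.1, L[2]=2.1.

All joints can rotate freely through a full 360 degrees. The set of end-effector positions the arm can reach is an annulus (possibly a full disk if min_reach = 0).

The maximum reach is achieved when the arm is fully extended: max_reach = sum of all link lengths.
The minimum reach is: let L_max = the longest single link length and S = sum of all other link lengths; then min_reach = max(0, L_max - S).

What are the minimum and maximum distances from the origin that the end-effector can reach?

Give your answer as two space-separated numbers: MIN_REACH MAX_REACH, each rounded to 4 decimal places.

Answer: 4.8000 15.4000

Derivation:
Link lengths: [3.2, 10.1, 2.1]
max_reach = 3.2 + 10.1 + 2.1 = 15.4
L_max = max([3.2, 10.1, 2.1]) = 10.1
S (sum of others) = 15.4 - 10.1 = 5.3
min_reach = max(0, 10.1 - 5.3) = max(0, 4.8) = 4.8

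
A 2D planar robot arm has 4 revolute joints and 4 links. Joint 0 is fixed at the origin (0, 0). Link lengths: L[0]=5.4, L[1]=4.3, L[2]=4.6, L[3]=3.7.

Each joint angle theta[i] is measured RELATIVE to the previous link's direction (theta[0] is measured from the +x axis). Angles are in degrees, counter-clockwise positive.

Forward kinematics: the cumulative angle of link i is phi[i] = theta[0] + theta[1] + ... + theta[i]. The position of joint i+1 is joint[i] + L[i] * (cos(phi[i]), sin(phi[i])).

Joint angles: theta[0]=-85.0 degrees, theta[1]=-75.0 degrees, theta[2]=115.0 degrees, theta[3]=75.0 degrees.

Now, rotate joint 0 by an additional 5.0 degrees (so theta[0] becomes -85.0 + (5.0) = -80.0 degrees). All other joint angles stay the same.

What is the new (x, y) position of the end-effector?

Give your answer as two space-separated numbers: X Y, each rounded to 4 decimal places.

Answer: 3.5952 -7.9698

Derivation:
joint[0] = (0.0000, 0.0000)  (base)
link 0: phi[0] = -80 = -80 deg
  cos(-80 deg) = 0.1736, sin(-80 deg) = -0.9848
  joint[1] = (0.0000, 0.0000) + 5.4 * (0.1736, -0.9848) = (0.0000 + 0.9377, 0.0000 + -5.3180) = (0.9377, -5.3180)
link 1: phi[1] = -80 + -75 = -155 deg
  cos(-155 deg) = -0.9063, sin(-155 deg) = -0.4226
  joint[2] = (0.9377, -5.3180) + 4.3 * (-0.9063, -0.4226) = (0.9377 + -3.8971, -5.3180 + -1.8173) = (-2.9594, -7.1352)
link 2: phi[2] = -80 + -75 + 115 = -40 deg
  cos(-40 deg) = 0.7660, sin(-40 deg) = -0.6428
  joint[3] = (-2.9594, -7.1352) + 4.6 * (0.7660, -0.6428) = (-2.9594 + 3.5238, -7.1352 + -2.9568) = (0.5644, -10.0920)
link 3: phi[3] = -80 + -75 + 115 + 75 = 35 deg
  cos(35 deg) = 0.8192, sin(35 deg) = 0.5736
  joint[4] = (0.5644, -10.0920) + 3.7 * (0.8192, 0.5736) = (0.5644 + 3.0309, -10.0920 + 2.1222) = (3.5952, -7.9698)
End effector: (3.5952, -7.9698)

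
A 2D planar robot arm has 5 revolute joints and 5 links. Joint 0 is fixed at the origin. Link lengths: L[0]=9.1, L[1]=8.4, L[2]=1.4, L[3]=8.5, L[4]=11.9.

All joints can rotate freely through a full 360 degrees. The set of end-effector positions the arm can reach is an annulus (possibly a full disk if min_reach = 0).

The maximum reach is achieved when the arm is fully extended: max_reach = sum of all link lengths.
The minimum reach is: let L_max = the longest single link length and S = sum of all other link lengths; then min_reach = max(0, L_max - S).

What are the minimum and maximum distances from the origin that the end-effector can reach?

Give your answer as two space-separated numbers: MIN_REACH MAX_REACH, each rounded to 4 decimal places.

Answer: 0.0000 39.3000

Derivation:
Link lengths: [9.1, 8.4, 1.4, 8.5, 11.9]
max_reach = 9.1 + 8.4 + 1.4 + 8.5 + 11.9 = 39.3
L_max = max([9.1, 8.4, 1.4, 8.5, 11.9]) = 11.9
S (sum of others) = 39.3 - 11.9 = 27.4
min_reach = max(0, 11.9 - 27.4) = max(0, -15.5) = 0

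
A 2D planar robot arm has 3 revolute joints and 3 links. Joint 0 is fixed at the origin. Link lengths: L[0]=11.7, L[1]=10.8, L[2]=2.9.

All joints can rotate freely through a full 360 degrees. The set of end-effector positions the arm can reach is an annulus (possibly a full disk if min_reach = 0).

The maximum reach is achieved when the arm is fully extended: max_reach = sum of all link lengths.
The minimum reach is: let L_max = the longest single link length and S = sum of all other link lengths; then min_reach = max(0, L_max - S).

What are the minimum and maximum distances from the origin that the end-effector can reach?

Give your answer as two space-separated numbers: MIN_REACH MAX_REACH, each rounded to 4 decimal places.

Link lengths: [11.7, 10.8, 2.9]
max_reach = 11.7 + 10.8 + 2.9 = 25.4
L_max = max([11.7, 10.8, 2.9]) = 11.7
S (sum of others) = 25.4 - 11.7 = 13.7
min_reach = max(0, 11.7 - 13.7) = max(0, -2) = 0

Answer: 0.0000 25.4000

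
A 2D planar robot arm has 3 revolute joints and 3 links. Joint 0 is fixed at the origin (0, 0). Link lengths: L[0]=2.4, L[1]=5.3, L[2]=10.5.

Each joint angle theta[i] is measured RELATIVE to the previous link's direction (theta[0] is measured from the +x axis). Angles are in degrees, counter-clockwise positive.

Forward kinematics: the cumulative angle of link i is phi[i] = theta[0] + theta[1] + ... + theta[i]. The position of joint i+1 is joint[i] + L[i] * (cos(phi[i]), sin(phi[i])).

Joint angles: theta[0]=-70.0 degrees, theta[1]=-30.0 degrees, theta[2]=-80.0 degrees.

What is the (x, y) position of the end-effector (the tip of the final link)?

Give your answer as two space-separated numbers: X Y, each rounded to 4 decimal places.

joint[0] = (0.0000, 0.0000)  (base)
link 0: phi[0] = -70 = -70 deg
  cos(-70 deg) = 0.3420, sin(-70 deg) = -0.9397
  joint[1] = (0.0000, 0.0000) + 2.4 * (0.3420, -0.9397) = (0.0000 + 0.8208, 0.0000 + -2.2553) = (0.8208, -2.2553)
link 1: phi[1] = -70 + -30 = -100 deg
  cos(-100 deg) = -0.1736, sin(-100 deg) = -0.9848
  joint[2] = (0.8208, -2.2553) + 5.3 * (-0.1736, -0.9848) = (0.8208 + -0.9203, -2.2553 + -5.2195) = (-0.0995, -7.4747)
link 2: phi[2] = -70 + -30 + -80 = -180 deg
  cos(-180 deg) = -1.0000, sin(-180 deg) = -0.0000
  joint[3] = (-0.0995, -7.4747) + 10.5 * (-1.0000, -0.0000) = (-0.0995 + -10.5000, -7.4747 + -0.0000) = (-10.5995, -7.4747)
End effector: (-10.5995, -7.4747)

Answer: -10.5995 -7.4747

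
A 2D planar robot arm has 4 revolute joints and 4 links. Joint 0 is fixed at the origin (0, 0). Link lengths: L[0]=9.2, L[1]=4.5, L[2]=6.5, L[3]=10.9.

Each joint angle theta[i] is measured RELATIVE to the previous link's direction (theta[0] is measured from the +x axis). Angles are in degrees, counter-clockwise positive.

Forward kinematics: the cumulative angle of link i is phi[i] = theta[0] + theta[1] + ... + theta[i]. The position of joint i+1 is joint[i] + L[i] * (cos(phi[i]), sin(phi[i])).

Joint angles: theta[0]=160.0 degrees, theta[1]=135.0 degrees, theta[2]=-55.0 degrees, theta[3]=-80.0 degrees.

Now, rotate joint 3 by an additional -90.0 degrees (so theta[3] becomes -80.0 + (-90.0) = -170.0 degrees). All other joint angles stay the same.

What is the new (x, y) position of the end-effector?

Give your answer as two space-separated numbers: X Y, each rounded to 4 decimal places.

Answer: -6.2654 3.6817

Derivation:
joint[0] = (0.0000, 0.0000)  (base)
link 0: phi[0] = 160 = 160 deg
  cos(160 deg) = -0.9397, sin(160 deg) = 0.3420
  joint[1] = (0.0000, 0.0000) + 9.2 * (-0.9397, 0.3420) = (0.0000 + -8.6452, 0.0000 + 3.1466) = (-8.6452, 3.1466)
link 1: phi[1] = 160 + 135 = 295 deg
  cos(295 deg) = 0.4226, sin(295 deg) = -0.9063
  joint[2] = (-8.6452, 3.1466) + 4.5 * (0.4226, -0.9063) = (-8.6452 + 1.9018, 3.1466 + -4.0784) = (-6.7434, -0.9318)
link 2: phi[2] = 160 + 135 + -55 = 240 deg
  cos(240 deg) = -0.5000, sin(240 deg) = -0.8660
  joint[3] = (-6.7434, -0.9318) + 6.5 * (-0.5000, -0.8660) = (-6.7434 + -3.2500, -0.9318 + -5.6292) = (-9.9934, -6.5610)
link 3: phi[3] = 160 + 135 + -55 + -170 = 70 deg
  cos(70 deg) = 0.3420, sin(70 deg) = 0.9397
  joint[4] = (-9.9934, -6.5610) + 10.9 * (0.3420, 0.9397) = (-9.9934 + 3.7280, -6.5610 + 10.2426) = (-6.2654, 3.6817)
End effector: (-6.2654, 3.6817)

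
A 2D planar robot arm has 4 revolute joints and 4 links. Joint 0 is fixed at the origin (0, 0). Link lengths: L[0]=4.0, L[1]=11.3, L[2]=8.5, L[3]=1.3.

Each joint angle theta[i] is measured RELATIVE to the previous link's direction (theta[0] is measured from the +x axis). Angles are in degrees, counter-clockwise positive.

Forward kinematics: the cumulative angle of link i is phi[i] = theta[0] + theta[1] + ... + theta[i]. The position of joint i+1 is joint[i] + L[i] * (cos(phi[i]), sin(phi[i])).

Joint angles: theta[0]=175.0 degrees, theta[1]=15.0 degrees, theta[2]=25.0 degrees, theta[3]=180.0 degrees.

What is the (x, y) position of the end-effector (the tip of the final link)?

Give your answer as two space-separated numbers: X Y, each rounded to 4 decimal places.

joint[0] = (0.0000, 0.0000)  (base)
link 0: phi[0] = 175 = 175 deg
  cos(175 deg) = -0.9962, sin(175 deg) = 0.0872
  joint[1] = (0.0000, 0.0000) + 4 * (-0.9962, 0.0872) = (0.0000 + -3.9848, 0.0000 + 0.3486) = (-3.9848, 0.3486)
link 1: phi[1] = 175 + 15 = 190 deg
  cos(190 deg) = -0.9848, sin(190 deg) = -0.1736
  joint[2] = (-3.9848, 0.3486) + 11.3 * (-0.9848, -0.1736) = (-3.9848 + -11.1283, 0.3486 + -1.9622) = (-15.1131, -1.6136)
link 2: phi[2] = 175 + 15 + 25 = 215 deg
  cos(215 deg) = -0.8192, sin(215 deg) = -0.5736
  joint[3] = (-15.1131, -1.6136) + 8.5 * (-0.8192, -0.5736) = (-15.1131 + -6.9628, -1.6136 + -4.8754) = (-22.0759, -6.4890)
link 3: phi[3] = 175 + 15 + 25 + 180 = 395 deg
  cos(395 deg) = 0.8192, sin(395 deg) = 0.5736
  joint[4] = (-22.0759, -6.4890) + 1.3 * (0.8192, 0.5736) = (-22.0759 + 1.0649, -6.4890 + 0.7456) = (-21.0110, -5.7434)
End effector: (-21.0110, -5.7434)

Answer: -21.0110 -5.7434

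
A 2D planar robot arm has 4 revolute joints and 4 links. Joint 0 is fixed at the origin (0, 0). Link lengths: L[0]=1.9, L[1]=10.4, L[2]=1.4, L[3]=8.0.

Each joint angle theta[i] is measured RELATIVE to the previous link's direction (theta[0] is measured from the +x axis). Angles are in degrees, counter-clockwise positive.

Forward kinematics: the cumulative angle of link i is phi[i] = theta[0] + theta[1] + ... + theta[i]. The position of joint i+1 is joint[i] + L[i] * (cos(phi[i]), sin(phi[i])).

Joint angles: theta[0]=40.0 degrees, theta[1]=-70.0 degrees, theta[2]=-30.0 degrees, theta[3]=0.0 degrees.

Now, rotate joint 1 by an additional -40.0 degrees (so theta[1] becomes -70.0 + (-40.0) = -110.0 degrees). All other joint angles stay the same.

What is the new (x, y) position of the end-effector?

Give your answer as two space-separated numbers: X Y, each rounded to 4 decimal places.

joint[0] = (0.0000, 0.0000)  (base)
link 0: phi[0] = 40 = 40 deg
  cos(40 deg) = 0.7660, sin(40 deg) = 0.6428
  joint[1] = (0.0000, 0.0000) + 1.9 * (0.7660, 0.6428) = (0.0000 + 1.4555, 0.0000 + 1.2213) = (1.4555, 1.2213)
link 1: phi[1] = 40 + -110 = -70 deg
  cos(-70 deg) = 0.3420, sin(-70 deg) = -0.9397
  joint[2] = (1.4555, 1.2213) + 10.4 * (0.3420, -0.9397) = (1.4555 + 3.5570, 1.2213 + -9.7728) = (5.0125, -8.5515)
link 2: phi[2] = 40 + -110 + -30 = -100 deg
  cos(-100 deg) = -0.1736, sin(-100 deg) = -0.9848
  joint[3] = (5.0125, -8.5515) + 1.4 * (-0.1736, -0.9848) = (5.0125 + -0.2431, -8.5515 + -1.3787) = (4.7694, -9.9302)
link 3: phi[3] = 40 + -110 + -30 + 0 = -100 deg
  cos(-100 deg) = -0.1736, sin(-100 deg) = -0.9848
  joint[4] = (4.7694, -9.9302) + 8 * (-0.1736, -0.9848) = (4.7694 + -1.3892, -9.9302 + -7.8785) = (3.3802, -17.8087)
End effector: (3.3802, -17.8087)

Answer: 3.3802 -17.8087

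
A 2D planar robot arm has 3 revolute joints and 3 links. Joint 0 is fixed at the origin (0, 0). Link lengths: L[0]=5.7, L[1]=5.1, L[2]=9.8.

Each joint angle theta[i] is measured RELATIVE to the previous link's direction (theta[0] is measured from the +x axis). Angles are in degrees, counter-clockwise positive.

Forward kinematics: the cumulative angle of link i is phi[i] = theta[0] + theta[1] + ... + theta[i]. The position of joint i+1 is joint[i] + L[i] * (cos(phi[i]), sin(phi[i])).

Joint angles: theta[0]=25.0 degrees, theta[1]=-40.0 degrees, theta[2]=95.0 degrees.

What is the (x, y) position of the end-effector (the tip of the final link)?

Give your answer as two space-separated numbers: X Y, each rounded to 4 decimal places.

Answer: 11.7939 10.7401

Derivation:
joint[0] = (0.0000, 0.0000)  (base)
link 0: phi[0] = 25 = 25 deg
  cos(25 deg) = 0.9063, sin(25 deg) = 0.4226
  joint[1] = (0.0000, 0.0000) + 5.7 * (0.9063, 0.4226) = (0.0000 + 5.1660, 0.0000 + 2.4089) = (5.1660, 2.4089)
link 1: phi[1] = 25 + -40 = -15 deg
  cos(-15 deg) = 0.9659, sin(-15 deg) = -0.2588
  joint[2] = (5.1660, 2.4089) + 5.1 * (0.9659, -0.2588) = (5.1660 + 4.9262, 2.4089 + -1.3200) = (10.0922, 1.0889)
link 2: phi[2] = 25 + -40 + 95 = 80 deg
  cos(80 deg) = 0.1736, sin(80 deg) = 0.9848
  joint[3] = (10.0922, 1.0889) + 9.8 * (0.1736, 0.9848) = (10.0922 + 1.7018, 1.0889 + 9.6511) = (11.7939, 10.7401)
End effector: (11.7939, 10.7401)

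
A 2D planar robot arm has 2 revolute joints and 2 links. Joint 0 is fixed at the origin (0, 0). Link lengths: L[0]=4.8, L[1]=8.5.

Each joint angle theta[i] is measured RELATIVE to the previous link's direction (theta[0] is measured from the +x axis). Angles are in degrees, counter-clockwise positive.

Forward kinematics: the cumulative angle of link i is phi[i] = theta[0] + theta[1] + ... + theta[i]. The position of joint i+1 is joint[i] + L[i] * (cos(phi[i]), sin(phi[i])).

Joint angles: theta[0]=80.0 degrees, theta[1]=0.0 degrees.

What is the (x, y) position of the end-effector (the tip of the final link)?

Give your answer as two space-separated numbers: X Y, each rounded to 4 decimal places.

joint[0] = (0.0000, 0.0000)  (base)
link 0: phi[0] = 80 = 80 deg
  cos(80 deg) = 0.1736, sin(80 deg) = 0.9848
  joint[1] = (0.0000, 0.0000) + 4.8 * (0.1736, 0.9848) = (0.0000 + 0.8335, 0.0000 + 4.7271) = (0.8335, 4.7271)
link 1: phi[1] = 80 + 0 = 80 deg
  cos(80 deg) = 0.1736, sin(80 deg) = 0.9848
  joint[2] = (0.8335, 4.7271) + 8.5 * (0.1736, 0.9848) = (0.8335 + 1.4760, 4.7271 + 8.3709) = (2.3095, 13.0979)
End effector: (2.3095, 13.0979)

Answer: 2.3095 13.0979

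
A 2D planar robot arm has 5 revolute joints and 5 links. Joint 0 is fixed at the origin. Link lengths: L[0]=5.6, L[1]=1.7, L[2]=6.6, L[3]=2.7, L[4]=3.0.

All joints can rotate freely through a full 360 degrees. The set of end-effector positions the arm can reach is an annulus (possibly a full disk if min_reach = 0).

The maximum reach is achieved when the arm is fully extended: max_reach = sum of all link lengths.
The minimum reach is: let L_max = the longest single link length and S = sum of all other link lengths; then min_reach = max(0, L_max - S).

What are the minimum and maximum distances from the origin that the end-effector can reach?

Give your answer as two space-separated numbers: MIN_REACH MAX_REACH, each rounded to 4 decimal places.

Link lengths: [5.6, 1.7, 6.6, 2.7, 3.0]
max_reach = 5.6 + 1.7 + 6.6 + 2.7 + 3 = 19.6
L_max = max([5.6, 1.7, 6.6, 2.7, 3.0]) = 6.6
S (sum of others) = 19.6 - 6.6 = 13
min_reach = max(0, 6.6 - 13) = max(0, -6.4) = 0

Answer: 0.0000 19.6000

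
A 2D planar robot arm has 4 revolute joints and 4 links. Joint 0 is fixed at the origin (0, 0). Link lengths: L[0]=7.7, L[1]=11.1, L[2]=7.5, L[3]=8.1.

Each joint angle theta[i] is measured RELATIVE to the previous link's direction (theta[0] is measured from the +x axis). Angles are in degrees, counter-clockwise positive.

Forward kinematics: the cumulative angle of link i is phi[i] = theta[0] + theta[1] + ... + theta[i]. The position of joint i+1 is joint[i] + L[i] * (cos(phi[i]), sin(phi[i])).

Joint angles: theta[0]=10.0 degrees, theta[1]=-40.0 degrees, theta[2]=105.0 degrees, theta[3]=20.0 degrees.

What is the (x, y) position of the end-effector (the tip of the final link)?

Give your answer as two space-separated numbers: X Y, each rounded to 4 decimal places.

Answer: 18.4311 11.1007

Derivation:
joint[0] = (0.0000, 0.0000)  (base)
link 0: phi[0] = 10 = 10 deg
  cos(10 deg) = 0.9848, sin(10 deg) = 0.1736
  joint[1] = (0.0000, 0.0000) + 7.7 * (0.9848, 0.1736) = (0.0000 + 7.5830, 0.0000 + 1.3371) = (7.5830, 1.3371)
link 1: phi[1] = 10 + -40 = -30 deg
  cos(-30 deg) = 0.8660, sin(-30 deg) = -0.5000
  joint[2] = (7.5830, 1.3371) + 11.1 * (0.8660, -0.5000) = (7.5830 + 9.6129, 1.3371 + -5.5500) = (17.1959, -4.2129)
link 2: phi[2] = 10 + -40 + 105 = 75 deg
  cos(75 deg) = 0.2588, sin(75 deg) = 0.9659
  joint[3] = (17.1959, -4.2129) + 7.5 * (0.2588, 0.9659) = (17.1959 + 1.9411, -4.2129 + 7.2444) = (19.1370, 3.0315)
link 3: phi[3] = 10 + -40 + 105 + 20 = 95 deg
  cos(95 deg) = -0.0872, sin(95 deg) = 0.9962
  joint[4] = (19.1370, 3.0315) + 8.1 * (-0.0872, 0.9962) = (19.1370 + -0.7060, 3.0315 + 8.0692) = (18.4311, 11.1007)
End effector: (18.4311, 11.1007)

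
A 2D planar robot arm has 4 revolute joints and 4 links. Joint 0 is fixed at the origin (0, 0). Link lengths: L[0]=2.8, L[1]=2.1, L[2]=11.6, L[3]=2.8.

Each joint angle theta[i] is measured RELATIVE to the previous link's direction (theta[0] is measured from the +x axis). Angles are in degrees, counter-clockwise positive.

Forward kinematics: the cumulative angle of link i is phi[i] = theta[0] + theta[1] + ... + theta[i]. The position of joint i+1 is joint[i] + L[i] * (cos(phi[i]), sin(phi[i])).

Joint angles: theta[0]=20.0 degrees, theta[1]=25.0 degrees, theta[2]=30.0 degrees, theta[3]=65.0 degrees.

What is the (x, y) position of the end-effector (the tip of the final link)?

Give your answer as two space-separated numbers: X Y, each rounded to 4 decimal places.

Answer: 4.9734 15.4471

Derivation:
joint[0] = (0.0000, 0.0000)  (base)
link 0: phi[0] = 20 = 20 deg
  cos(20 deg) = 0.9397, sin(20 deg) = 0.3420
  joint[1] = (0.0000, 0.0000) + 2.8 * (0.9397, 0.3420) = (0.0000 + 2.6311, 0.0000 + 0.9577) = (2.6311, 0.9577)
link 1: phi[1] = 20 + 25 = 45 deg
  cos(45 deg) = 0.7071, sin(45 deg) = 0.7071
  joint[2] = (2.6311, 0.9577) + 2.1 * (0.7071, 0.7071) = (2.6311 + 1.4849, 0.9577 + 1.4849) = (4.1161, 2.4426)
link 2: phi[2] = 20 + 25 + 30 = 75 deg
  cos(75 deg) = 0.2588, sin(75 deg) = 0.9659
  joint[3] = (4.1161, 2.4426) + 11.6 * (0.2588, 0.9659) = (4.1161 + 3.0023, 2.4426 + 11.2047) = (7.1184, 13.6473)
link 3: phi[3] = 20 + 25 + 30 + 65 = 140 deg
  cos(140 deg) = -0.7660, sin(140 deg) = 0.6428
  joint[4] = (7.1184, 13.6473) + 2.8 * (-0.7660, 0.6428) = (7.1184 + -2.1449, 13.6473 + 1.7998) = (4.9734, 15.4471)
End effector: (4.9734, 15.4471)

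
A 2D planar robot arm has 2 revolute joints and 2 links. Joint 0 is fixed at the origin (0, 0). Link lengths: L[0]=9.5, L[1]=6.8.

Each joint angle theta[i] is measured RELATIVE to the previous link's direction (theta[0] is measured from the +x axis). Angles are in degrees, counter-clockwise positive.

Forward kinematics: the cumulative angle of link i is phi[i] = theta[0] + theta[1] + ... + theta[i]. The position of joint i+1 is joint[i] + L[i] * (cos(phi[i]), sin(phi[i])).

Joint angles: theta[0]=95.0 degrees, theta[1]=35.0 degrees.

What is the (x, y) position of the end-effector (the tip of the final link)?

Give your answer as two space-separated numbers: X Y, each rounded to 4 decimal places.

joint[0] = (0.0000, 0.0000)  (base)
link 0: phi[0] = 95 = 95 deg
  cos(95 deg) = -0.0872, sin(95 deg) = 0.9962
  joint[1] = (0.0000, 0.0000) + 9.5 * (-0.0872, 0.9962) = (0.0000 + -0.8280, 0.0000 + 9.4638) = (-0.8280, 9.4638)
link 1: phi[1] = 95 + 35 = 130 deg
  cos(130 deg) = -0.6428, sin(130 deg) = 0.7660
  joint[2] = (-0.8280, 9.4638) + 6.8 * (-0.6428, 0.7660) = (-0.8280 + -4.3710, 9.4638 + 5.2091) = (-5.1989, 14.6730)
End effector: (-5.1989, 14.6730)

Answer: -5.1989 14.6730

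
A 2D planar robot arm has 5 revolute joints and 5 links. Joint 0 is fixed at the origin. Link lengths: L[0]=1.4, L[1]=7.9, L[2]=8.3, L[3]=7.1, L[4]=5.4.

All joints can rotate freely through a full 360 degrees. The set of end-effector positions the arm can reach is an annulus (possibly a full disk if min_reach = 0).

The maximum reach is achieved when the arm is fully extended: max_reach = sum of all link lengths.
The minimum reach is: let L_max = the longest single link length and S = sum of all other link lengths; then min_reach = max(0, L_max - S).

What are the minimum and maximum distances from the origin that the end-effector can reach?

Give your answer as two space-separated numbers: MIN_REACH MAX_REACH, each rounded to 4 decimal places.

Answer: 0.0000 30.1000

Derivation:
Link lengths: [1.4, 7.9, 8.3, 7.1, 5.4]
max_reach = 1.4 + 7.9 + 8.3 + 7.1 + 5.4 = 30.1
L_max = max([1.4, 7.9, 8.3, 7.1, 5.4]) = 8.3
S (sum of others) = 30.1 - 8.3 = 21.8
min_reach = max(0, 8.3 - 21.8) = max(0, -13.5) = 0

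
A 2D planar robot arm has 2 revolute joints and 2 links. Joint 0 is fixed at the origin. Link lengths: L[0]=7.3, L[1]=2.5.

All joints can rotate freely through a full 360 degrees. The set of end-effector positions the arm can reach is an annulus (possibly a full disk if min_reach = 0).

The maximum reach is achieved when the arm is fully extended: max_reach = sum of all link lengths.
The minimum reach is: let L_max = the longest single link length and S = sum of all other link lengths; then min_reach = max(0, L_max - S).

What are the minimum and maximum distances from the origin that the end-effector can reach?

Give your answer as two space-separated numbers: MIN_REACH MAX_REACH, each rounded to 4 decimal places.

Link lengths: [7.3, 2.5]
max_reach = 7.3 + 2.5 = 9.8
L_max = max([7.3, 2.5]) = 7.3
S (sum of others) = 9.8 - 7.3 = 2.5
min_reach = max(0, 7.3 - 2.5) = max(0, 4.8) = 4.8

Answer: 4.8000 9.8000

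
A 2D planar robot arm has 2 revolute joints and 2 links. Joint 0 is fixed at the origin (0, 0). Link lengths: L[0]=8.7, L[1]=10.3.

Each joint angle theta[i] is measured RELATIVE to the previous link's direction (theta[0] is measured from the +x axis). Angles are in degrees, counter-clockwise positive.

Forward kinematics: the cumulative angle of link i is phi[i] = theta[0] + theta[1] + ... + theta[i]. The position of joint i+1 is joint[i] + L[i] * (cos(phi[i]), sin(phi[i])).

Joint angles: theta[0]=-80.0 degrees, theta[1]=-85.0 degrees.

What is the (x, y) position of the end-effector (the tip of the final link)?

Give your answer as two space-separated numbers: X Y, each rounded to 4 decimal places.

Answer: -8.4383 -11.2337

Derivation:
joint[0] = (0.0000, 0.0000)  (base)
link 0: phi[0] = -80 = -80 deg
  cos(-80 deg) = 0.1736, sin(-80 deg) = -0.9848
  joint[1] = (0.0000, 0.0000) + 8.7 * (0.1736, -0.9848) = (0.0000 + 1.5107, 0.0000 + -8.5678) = (1.5107, -8.5678)
link 1: phi[1] = -80 + -85 = -165 deg
  cos(-165 deg) = -0.9659, sin(-165 deg) = -0.2588
  joint[2] = (1.5107, -8.5678) + 10.3 * (-0.9659, -0.2588) = (1.5107 + -9.9490, -8.5678 + -2.6658) = (-8.4383, -11.2337)
End effector: (-8.4383, -11.2337)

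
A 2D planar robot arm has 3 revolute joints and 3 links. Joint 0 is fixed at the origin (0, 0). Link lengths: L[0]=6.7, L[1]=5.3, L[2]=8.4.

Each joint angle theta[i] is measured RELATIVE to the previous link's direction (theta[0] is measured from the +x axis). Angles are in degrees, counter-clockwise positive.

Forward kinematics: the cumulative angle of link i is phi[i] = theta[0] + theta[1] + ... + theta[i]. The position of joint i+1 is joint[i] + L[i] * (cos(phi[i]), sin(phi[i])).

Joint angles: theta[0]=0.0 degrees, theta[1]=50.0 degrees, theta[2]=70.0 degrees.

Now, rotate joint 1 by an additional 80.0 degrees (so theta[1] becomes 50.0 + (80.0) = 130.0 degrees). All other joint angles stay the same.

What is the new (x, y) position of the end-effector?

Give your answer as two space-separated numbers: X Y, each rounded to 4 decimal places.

Answer: -4.6002 1.1871

Derivation:
joint[0] = (0.0000, 0.0000)  (base)
link 0: phi[0] = 0 = 0 deg
  cos(0 deg) = 1.0000, sin(0 deg) = 0.0000
  joint[1] = (0.0000, 0.0000) + 6.7 * (1.0000, 0.0000) = (0.0000 + 6.7000, 0.0000 + 0.0000) = (6.7000, 0.0000)
link 1: phi[1] = 0 + 130 = 130 deg
  cos(130 deg) = -0.6428, sin(130 deg) = 0.7660
  joint[2] = (6.7000, 0.0000) + 5.3 * (-0.6428, 0.7660) = (6.7000 + -3.4068, 0.0000 + 4.0600) = (3.2932, 4.0600)
link 2: phi[2] = 0 + 130 + 70 = 200 deg
  cos(200 deg) = -0.9397, sin(200 deg) = -0.3420
  joint[3] = (3.2932, 4.0600) + 8.4 * (-0.9397, -0.3420) = (3.2932 + -7.8934, 4.0600 + -2.8730) = (-4.6002, 1.1871)
End effector: (-4.6002, 1.1871)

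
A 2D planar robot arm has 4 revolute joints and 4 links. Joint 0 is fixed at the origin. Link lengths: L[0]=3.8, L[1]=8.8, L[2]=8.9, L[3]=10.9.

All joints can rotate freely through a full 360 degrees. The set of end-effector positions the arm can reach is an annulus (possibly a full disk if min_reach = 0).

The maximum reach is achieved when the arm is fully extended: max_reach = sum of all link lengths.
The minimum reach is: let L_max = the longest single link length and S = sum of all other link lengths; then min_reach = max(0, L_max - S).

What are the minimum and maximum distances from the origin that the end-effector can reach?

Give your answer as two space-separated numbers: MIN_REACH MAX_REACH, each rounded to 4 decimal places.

Answer: 0.0000 32.4000

Derivation:
Link lengths: [3.8, 8.8, 8.9, 10.9]
max_reach = 3.8 + 8.8 + 8.9 + 10.9 = 32.4
L_max = max([3.8, 8.8, 8.9, 10.9]) = 10.9
S (sum of others) = 32.4 - 10.9 = 21.5
min_reach = max(0, 10.9 - 21.5) = max(0, -10.6) = 0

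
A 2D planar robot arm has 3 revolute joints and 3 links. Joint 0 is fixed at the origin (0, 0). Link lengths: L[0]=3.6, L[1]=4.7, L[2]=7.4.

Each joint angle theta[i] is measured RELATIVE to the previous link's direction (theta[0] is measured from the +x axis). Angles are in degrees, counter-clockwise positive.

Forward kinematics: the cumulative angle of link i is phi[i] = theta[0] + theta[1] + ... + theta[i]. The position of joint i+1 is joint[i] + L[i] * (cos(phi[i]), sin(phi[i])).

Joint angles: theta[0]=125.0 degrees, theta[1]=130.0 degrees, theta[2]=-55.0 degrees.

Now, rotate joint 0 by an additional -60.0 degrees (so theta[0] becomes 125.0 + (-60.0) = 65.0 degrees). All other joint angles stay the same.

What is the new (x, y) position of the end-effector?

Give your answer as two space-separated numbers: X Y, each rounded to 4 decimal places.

joint[0] = (0.0000, 0.0000)  (base)
link 0: phi[0] = 65 = 65 deg
  cos(65 deg) = 0.4226, sin(65 deg) = 0.9063
  joint[1] = (0.0000, 0.0000) + 3.6 * (0.4226, 0.9063) = (0.0000 + 1.5214, 0.0000 + 3.2627) = (1.5214, 3.2627)
link 1: phi[1] = 65 + 130 = 195 deg
  cos(195 deg) = -0.9659, sin(195 deg) = -0.2588
  joint[2] = (1.5214, 3.2627) + 4.7 * (-0.9659, -0.2588) = (1.5214 + -4.5399, 3.2627 + -1.2164) = (-3.0184, 2.0463)
link 2: phi[2] = 65 + 130 + -55 = 140 deg
  cos(140 deg) = -0.7660, sin(140 deg) = 0.6428
  joint[3] = (-3.0184, 2.0463) + 7.4 * (-0.7660, 0.6428) = (-3.0184 + -5.6687, 2.0463 + 4.7566) = (-8.6872, 6.8029)
End effector: (-8.6872, 6.8029)

Answer: -8.6872 6.8029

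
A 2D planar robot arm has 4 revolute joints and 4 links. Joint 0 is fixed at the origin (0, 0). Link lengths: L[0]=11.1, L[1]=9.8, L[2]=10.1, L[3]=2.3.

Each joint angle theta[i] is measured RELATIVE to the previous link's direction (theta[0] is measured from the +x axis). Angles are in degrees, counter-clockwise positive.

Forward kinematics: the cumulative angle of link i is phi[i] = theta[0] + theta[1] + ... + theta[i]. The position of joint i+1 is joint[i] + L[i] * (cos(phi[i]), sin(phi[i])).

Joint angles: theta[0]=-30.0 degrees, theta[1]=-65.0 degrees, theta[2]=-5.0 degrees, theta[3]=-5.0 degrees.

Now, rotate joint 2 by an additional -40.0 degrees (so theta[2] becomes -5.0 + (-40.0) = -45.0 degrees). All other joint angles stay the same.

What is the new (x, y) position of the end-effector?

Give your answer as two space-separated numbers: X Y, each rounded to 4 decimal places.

Answer: -0.8623 -23.1241

Derivation:
joint[0] = (0.0000, 0.0000)  (base)
link 0: phi[0] = -30 = -30 deg
  cos(-30 deg) = 0.8660, sin(-30 deg) = -0.5000
  joint[1] = (0.0000, 0.0000) + 11.1 * (0.8660, -0.5000) = (0.0000 + 9.6129, 0.0000 + -5.5500) = (9.6129, -5.5500)
link 1: phi[1] = -30 + -65 = -95 deg
  cos(-95 deg) = -0.0872, sin(-95 deg) = -0.9962
  joint[2] = (9.6129, -5.5500) + 9.8 * (-0.0872, -0.9962) = (9.6129 + -0.8541, -5.5500 + -9.7627) = (8.7588, -15.3127)
link 2: phi[2] = -30 + -65 + -45 = -140 deg
  cos(-140 deg) = -0.7660, sin(-140 deg) = -0.6428
  joint[3] = (8.7588, -15.3127) + 10.1 * (-0.7660, -0.6428) = (8.7588 + -7.7370, -15.3127 + -6.4922) = (1.0217, -21.8049)
link 3: phi[3] = -30 + -65 + -45 + -5 = -145 deg
  cos(-145 deg) = -0.8192, sin(-145 deg) = -0.5736
  joint[4] = (1.0217, -21.8049) + 2.3 * (-0.8192, -0.5736) = (1.0217 + -1.8840, -21.8049 + -1.3192) = (-0.8623, -23.1241)
End effector: (-0.8623, -23.1241)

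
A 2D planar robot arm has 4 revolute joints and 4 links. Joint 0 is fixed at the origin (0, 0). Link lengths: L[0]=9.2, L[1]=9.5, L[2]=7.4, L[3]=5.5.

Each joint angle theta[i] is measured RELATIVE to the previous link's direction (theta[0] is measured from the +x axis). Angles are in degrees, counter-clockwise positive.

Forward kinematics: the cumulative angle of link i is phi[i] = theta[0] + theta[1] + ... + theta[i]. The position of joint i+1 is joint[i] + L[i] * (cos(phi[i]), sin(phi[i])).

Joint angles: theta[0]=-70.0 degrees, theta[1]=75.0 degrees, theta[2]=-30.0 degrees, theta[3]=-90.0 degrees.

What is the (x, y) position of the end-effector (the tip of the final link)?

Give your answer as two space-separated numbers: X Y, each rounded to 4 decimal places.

Answer: 16.9927 -15.9293

Derivation:
joint[0] = (0.0000, 0.0000)  (base)
link 0: phi[0] = -70 = -70 deg
  cos(-70 deg) = 0.3420, sin(-70 deg) = -0.9397
  joint[1] = (0.0000, 0.0000) + 9.2 * (0.3420, -0.9397) = (0.0000 + 3.1466, 0.0000 + -8.6452) = (3.1466, -8.6452)
link 1: phi[1] = -70 + 75 = 5 deg
  cos(5 deg) = 0.9962, sin(5 deg) = 0.0872
  joint[2] = (3.1466, -8.6452) + 9.5 * (0.9962, 0.0872) = (3.1466 + 9.4638, -8.6452 + 0.8280) = (12.6104, -7.8172)
link 2: phi[2] = -70 + 75 + -30 = -25 deg
  cos(-25 deg) = 0.9063, sin(-25 deg) = -0.4226
  joint[3] = (12.6104, -7.8172) + 7.4 * (0.9063, -0.4226) = (12.6104 + 6.7067, -7.8172 + -3.1274) = (19.3171, -10.9446)
link 3: phi[3] = -70 + 75 + -30 + -90 = -115 deg
  cos(-115 deg) = -0.4226, sin(-115 deg) = -0.9063
  joint[4] = (19.3171, -10.9446) + 5.5 * (-0.4226, -0.9063) = (19.3171 + -2.3244, -10.9446 + -4.9847) = (16.9927, -15.9293)
End effector: (16.9927, -15.9293)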